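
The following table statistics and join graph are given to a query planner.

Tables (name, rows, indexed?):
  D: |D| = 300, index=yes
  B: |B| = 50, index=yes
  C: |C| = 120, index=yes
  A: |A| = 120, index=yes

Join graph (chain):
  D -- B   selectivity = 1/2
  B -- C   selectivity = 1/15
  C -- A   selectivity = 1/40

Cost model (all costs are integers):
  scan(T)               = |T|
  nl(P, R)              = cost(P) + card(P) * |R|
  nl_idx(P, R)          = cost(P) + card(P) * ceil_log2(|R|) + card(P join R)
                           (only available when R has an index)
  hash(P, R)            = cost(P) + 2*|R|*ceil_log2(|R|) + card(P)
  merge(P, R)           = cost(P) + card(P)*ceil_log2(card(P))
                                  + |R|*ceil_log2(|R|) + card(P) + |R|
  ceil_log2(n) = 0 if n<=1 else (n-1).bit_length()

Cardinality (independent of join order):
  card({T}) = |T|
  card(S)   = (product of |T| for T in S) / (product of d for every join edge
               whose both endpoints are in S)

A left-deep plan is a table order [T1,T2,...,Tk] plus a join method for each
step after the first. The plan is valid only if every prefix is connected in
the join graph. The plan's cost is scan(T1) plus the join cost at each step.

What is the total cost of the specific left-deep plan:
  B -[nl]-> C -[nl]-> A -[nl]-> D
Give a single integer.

414050

step 1: scan B: cost=50, card=50
step 2: join C via nl
    card(P join C) = 50*120/(15) = 400
    cost = 50 + 50*120 = 6050
step 3: join A via nl
    card(P join A) = 400*120/(40) = 1200
    cost = 6050 + 400*120 = 54050
step 4: join D via nl
    card(P join D) = 1200*300/(2) = 180000
    cost = 54050 + 1200*300 = 414050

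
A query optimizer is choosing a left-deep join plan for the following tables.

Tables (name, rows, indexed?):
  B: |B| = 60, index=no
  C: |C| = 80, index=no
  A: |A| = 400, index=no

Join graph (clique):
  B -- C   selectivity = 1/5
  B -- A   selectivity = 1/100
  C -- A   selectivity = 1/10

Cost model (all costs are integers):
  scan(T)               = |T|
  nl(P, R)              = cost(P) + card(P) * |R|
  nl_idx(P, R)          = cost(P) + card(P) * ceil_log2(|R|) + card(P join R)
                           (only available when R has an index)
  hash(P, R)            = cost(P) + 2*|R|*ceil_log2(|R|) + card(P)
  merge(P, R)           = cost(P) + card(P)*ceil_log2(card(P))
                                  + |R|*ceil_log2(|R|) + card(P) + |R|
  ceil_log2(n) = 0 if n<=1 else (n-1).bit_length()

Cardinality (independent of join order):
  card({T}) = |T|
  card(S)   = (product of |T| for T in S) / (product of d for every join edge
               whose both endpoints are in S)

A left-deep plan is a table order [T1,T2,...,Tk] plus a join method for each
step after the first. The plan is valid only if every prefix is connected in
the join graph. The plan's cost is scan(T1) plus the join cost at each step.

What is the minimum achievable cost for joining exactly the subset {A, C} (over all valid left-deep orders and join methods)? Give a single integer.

1920

Selinger DP over subsets of {A,C}:
  {C}: scan cost=80, card=80
  {A}: scan cost=400, card=400
  {AC}: card=3200; try (C,hash)→1920, (A,merge)→4720, (C,merge)→5040, (A,hash)→7360, (A,nl)→32080, (C,nl)→32400; best=1920 via (C,hash)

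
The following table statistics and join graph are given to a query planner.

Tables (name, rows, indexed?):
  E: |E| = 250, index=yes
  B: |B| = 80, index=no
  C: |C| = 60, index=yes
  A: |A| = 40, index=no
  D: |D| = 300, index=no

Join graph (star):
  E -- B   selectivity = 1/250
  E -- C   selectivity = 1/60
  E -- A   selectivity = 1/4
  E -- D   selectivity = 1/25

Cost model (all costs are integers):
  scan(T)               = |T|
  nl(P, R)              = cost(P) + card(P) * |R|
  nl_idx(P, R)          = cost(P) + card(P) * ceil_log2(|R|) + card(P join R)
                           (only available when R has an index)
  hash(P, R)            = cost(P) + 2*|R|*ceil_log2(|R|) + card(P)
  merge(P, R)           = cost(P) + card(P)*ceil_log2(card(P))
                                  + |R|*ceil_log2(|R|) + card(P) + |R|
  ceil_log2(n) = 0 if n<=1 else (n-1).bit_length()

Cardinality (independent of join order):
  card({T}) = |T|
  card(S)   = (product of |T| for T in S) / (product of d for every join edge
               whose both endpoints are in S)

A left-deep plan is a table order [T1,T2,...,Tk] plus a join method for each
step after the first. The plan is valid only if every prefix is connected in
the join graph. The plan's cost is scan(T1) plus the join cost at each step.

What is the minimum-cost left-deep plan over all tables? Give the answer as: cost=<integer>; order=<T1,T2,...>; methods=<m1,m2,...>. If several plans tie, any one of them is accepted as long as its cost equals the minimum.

cost=6440; order=B,E,C,D,A; methods=nl_idx,nl_idx,merge,hash

Selinger DP (subsets sized 1..n):
  {E}: scan cost=250, card=250
  {B}: scan cost=80, card=80
  {C}: scan cost=60, card=60
  {A}: scan cost=40, card=40
  {D}: scan cost=300, card=300
  {BE}: card=80; try (E,nl_idx)→800, (B,hash)→1620, (E,merge)→2970, (B,merge)→3140, (E,hash)→4160, (E,nl)→20080 …(+1); best=800 via (E,nl_idx)
  {CE}: card=250; try (E,nl_idx)→790, (C,hash)→1220, (C,nl_idx)→2000, (E,merge)→2730, (C,merge)→2920, (E,hash)→4120 …(+2); best=790 via (E,nl_idx)
  {AE}: card=2500; try (A,hash)→980, (E,merge)→2570, (A,merge)→2780, (E,nl_idx)→2860, (E,hash)→4080, (E,nl)→10040 …(+1); best=980 via (A,hash)
  {DE}: card=3000; try (E,hash)→4600, (D,merge)→5500, (E,merge)→5550, (E,nl_idx)→5700, (D,hash)→5900, (D,nl)→75250 …(+1); best=4600 via (E,hash)
  {BCE}: card=80; try (C,nl_idx)→1360, (C,hash)→1600, (C,merge)→1860, (B,hash)→2160, (B,merge)→3680, (C,nl)→5600 …(+1); best=1360 via (C,nl_idx)
  {ABE}: card=800; try (A,hash)→1360, (A,merge)→1720, (A,nl)→4000, (B,hash)→4600, (B,merge)→34120, (B,nl)→200980; best=1360 via (A,hash)
  {BDE}: card=960; try (D,merge)→4440, (D,hash)→6280, (B,hash)→8720, (D,nl)→24800, (B,merge)→44240, (B,nl)→244600; best=4440 via (D,merge)
  {ACE}: card=2500; try (A,hash)→1520, (A,merge)→3320, (C,hash)→4200, (A,nl)→10790, (C,nl_idx)→18480, (C,merge)→33900 …(+1); best=1520 via (A,hash)
  {CDE}: card=3000; try (D,merge)→6040, (D,hash)→6440, (C,hash)→8320, (C,nl_idx)→25600, (C,merge)→44020, (D,nl)→75790 …(+1); best=6040 via (D,merge)
  {ADE}: card=30000; try (A,hash)→8080, (D,hash)→8880, (D,merge)→36480, (A,merge)→43880, (A,nl)→124600, (D,nl)→750980; best=8080 via (A,hash)
  {ABCE}: card=800; try (A,hash)→1920, (A,merge)→2280, (C,hash)→2880, (A,nl)→4560, (B,hash)→5140, (C,nl_idx)→6960 …(+4); best=1920 via (A,hash)
  {BCDE}: card=960; try (D,merge)→5000, (C,hash)→6120, (D,hash)→6840, (B,hash)→10160, (C,nl_idx)→11160, (C,merge)→15420 …(+4); best=5000 via (D,merge)
  {ABDE}: card=9600; try (A,hash)→5880, (D,hash)→7560, (D,merge)→13160, (A,merge)→15280, (B,hash)→39200, (A,nl)→42840 …(+3); best=5880 via (A,hash)
  {ACDE}: card=30000; try (D,hash)→9420, (A,hash)→9520, (D,merge)→37020, (C,hash)→38800, (A,merge)→45320, (A,nl)→126040 …(+4); best=9420 via (D,hash)
  {ABCDE}: card=9600; try (A,hash)→6440, (D,hash)→8120, (D,merge)→13720, (A,merge)→15840, (C,hash)→16200, (B,hash)→40540 …(+7); best=6440 via (A,hash)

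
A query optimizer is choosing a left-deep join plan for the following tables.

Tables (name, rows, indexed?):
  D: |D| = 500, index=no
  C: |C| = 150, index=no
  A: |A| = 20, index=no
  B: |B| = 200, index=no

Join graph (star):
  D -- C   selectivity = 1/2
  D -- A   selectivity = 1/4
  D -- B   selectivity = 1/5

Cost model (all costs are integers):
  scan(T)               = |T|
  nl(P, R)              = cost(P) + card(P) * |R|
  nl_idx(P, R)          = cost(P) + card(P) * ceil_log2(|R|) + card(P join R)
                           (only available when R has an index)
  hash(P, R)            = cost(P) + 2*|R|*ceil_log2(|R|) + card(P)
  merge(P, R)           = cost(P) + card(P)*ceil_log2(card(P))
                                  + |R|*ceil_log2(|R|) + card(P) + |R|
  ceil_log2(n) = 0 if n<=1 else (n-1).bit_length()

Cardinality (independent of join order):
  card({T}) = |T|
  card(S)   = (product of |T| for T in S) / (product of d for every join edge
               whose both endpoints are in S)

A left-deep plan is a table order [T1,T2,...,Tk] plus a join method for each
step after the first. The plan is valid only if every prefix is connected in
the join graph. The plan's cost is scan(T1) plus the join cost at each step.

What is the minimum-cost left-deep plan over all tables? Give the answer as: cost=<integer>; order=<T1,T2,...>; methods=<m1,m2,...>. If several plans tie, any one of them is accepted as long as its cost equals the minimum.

cost=109300; order=D,A,B,C; methods=hash,hash,hash

Selinger DP (subsets sized 1..n):
  {D}: scan cost=500, card=500
  {C}: scan cost=150, card=150
  {A}: scan cost=20, card=20
  {B}: scan cost=200, card=200
  {CD}: card=37500; try (C,hash)→3400, (D,merge)→6500, (C,merge)→6850, (D,hash)→9300, (D,nl)→75150, (C,nl)→75500; best=3400 via (C,hash)
  {AD}: card=2500; try (A,hash)→1200, (D,merge)→5140, (A,merge)→5620, (D,hash)→9040, (D,nl)→10020, (A,nl)→10500; best=1200 via (A,hash)
  {BD}: card=20000; try (B,hash)→4200, (D,merge)→7000, (B,merge)→7300, (D,hash)→9400, (D,nl)→100200, (B,nl)→100500; best=4200 via (B,hash)
  {ACD}: card=187500; try (C,hash)→6100, (C,merge)→35050, (A,hash)→41100, (C,nl)→376200, (A,merge)→641020, (A,nl)→753400; best=6100 via (C,hash)
  {BCD}: card=1500000; try (C,hash)→26600, (B,hash)→44100, (C,merge)→325550, (B,merge)→642700, (C,nl)→3004200, (B,nl)→7503400; best=26600 via (C,hash)
  {ABD}: card=100000; try (B,hash)→6900, (A,hash)→24400, (B,merge)→35500, (A,merge)→324320, (A,nl)→404200, (B,nl)→501200; best=6900 via (B,hash)
  {ABCD}: card=7500000; try (C,hash)→109300, (B,hash)→196800, (A,hash)→1526800, (C,merge)→1808250, (B,merge)→3570400, (C,nl)→15006900 …(+3); best=109300 via (C,hash)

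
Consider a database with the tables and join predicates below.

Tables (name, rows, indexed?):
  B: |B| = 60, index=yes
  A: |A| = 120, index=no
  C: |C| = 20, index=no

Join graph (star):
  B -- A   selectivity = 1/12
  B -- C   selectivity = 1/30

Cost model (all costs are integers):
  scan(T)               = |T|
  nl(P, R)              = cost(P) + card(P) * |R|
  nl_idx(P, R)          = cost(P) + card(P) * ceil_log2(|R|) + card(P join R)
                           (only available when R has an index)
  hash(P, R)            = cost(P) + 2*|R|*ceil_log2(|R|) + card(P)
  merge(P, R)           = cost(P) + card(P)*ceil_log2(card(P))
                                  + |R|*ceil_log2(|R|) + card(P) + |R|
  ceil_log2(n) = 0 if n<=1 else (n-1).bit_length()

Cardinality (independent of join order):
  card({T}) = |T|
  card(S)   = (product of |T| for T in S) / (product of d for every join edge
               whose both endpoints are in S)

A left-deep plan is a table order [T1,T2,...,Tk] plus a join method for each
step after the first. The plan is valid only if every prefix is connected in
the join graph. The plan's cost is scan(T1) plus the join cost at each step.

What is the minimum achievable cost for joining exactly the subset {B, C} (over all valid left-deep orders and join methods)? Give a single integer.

180

Selinger DP over subsets of {B,C}:
  {B}: scan cost=60, card=60
  {C}: scan cost=20, card=20
  {BC}: card=40; try (B,nl_idx)→180, (C,hash)→320, (B,merge)→560, (C,merge)→600, (B,hash)→760, (B,nl)→1220 …(+1); best=180 via (B,nl_idx)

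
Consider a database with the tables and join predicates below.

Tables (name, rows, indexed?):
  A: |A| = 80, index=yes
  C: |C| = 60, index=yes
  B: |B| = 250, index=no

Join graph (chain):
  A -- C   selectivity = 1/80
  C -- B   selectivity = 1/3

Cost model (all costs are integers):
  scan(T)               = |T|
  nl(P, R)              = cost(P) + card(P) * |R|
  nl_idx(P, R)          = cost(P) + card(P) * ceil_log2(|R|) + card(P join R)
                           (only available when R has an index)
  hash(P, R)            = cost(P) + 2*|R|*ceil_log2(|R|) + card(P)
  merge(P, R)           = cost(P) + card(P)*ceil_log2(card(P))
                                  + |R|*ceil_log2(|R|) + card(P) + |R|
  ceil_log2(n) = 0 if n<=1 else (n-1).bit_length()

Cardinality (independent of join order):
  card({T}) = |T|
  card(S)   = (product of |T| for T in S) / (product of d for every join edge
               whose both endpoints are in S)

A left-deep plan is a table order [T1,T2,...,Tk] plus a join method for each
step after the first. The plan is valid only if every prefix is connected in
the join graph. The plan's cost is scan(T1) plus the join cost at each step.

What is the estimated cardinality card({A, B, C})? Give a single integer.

Tables in S: A(80), B(250), C(60)
Edges inside S: A-C(d=80), C-B(d=3)
numerator = 80 * 250 * 60 = 1200000
denominator = 80 * 3 = 240
card(S) = 1200000 / 240 = 5000

5000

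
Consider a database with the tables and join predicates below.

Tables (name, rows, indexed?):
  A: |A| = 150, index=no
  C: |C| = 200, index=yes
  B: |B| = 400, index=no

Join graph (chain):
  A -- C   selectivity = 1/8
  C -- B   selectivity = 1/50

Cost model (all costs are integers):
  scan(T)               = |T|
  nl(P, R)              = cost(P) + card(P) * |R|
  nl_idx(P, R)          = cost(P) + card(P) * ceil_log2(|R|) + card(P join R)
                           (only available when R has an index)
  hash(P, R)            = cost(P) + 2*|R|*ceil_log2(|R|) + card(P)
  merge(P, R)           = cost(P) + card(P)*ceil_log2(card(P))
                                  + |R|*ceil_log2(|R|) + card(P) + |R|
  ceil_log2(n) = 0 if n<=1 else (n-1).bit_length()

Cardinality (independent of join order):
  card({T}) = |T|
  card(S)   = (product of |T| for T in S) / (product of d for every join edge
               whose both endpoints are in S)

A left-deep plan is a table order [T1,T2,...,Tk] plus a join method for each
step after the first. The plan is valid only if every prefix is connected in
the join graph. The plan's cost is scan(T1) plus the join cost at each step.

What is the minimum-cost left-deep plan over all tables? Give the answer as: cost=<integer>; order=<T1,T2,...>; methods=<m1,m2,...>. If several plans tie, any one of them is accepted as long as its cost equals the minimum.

cost=8000; order=B,C,A; methods=hash,hash

Selinger DP (subsets sized 1..n):
  {A}: scan cost=150, card=150
  {C}: scan cost=200, card=200
  {B}: scan cost=400, card=400
  {AC}: card=3750; try (A,hash)→2800, (C,merge)→3300, (A,merge)→3350, (C,hash)→3500, (C,nl_idx)→5100, (C,nl)→30150 …(+1); best=2800 via (A,hash)
  {BC}: card=1600; try (C,hash)→4000, (C,nl_idx)→5200, (B,merge)→6000, (C,merge)→6200, (B,hash)→7600, (B,nl)→80200 …(+1); best=4000 via (C,hash)
  {ABC}: card=30000; try (A,hash)→8000, (B,hash)→13750, (A,merge)→24550, (B,merge)→55550, (A,nl)→244000, (B,nl)→1502800; best=8000 via (A,hash)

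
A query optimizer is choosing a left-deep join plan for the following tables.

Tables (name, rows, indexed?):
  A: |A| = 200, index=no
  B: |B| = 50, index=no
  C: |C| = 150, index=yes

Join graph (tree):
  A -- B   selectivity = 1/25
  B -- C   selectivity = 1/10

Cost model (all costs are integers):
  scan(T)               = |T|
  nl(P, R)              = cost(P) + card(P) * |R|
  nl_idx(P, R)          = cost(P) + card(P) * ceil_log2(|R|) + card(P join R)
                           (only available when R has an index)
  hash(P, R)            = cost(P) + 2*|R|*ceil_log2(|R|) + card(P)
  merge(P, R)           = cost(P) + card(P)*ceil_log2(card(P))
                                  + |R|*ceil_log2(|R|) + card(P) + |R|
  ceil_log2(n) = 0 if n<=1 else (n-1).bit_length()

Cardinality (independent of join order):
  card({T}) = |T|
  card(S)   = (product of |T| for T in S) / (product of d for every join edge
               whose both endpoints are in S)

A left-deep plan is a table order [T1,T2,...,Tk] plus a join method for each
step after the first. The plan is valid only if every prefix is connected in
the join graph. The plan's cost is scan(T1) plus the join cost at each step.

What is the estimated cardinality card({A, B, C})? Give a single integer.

Tables in S: A(200), B(50), C(150)
Edges inside S: A-B(d=25), B-C(d=10)
numerator = 200 * 50 * 150 = 1500000
denominator = 25 * 10 = 250
card(S) = 1500000 / 250 = 6000

6000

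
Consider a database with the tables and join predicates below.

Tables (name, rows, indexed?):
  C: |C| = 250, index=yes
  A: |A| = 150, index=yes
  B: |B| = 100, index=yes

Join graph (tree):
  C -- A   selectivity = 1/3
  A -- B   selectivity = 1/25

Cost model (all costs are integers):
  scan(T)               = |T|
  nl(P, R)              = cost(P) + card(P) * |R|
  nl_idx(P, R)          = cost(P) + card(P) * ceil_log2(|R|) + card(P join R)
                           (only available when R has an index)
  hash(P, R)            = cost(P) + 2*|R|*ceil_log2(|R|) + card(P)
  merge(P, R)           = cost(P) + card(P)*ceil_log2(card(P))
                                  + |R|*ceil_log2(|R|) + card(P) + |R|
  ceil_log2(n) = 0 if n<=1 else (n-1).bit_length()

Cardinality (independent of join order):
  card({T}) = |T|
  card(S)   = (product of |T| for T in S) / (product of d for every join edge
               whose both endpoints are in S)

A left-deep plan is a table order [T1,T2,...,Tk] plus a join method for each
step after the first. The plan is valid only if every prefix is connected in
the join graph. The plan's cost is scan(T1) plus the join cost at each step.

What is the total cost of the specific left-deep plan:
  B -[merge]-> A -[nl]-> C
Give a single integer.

152250

step 1: scan B: cost=100, card=100
step 2: join A via merge
    card(P join A) = 100*150/(25) = 600
    cost = 100 + 100*7 + 150*8 + 100 + 150 = 2250
step 3: join C via nl
    card(P join C) = 600*250/(3) = 50000
    cost = 2250 + 600*250 = 152250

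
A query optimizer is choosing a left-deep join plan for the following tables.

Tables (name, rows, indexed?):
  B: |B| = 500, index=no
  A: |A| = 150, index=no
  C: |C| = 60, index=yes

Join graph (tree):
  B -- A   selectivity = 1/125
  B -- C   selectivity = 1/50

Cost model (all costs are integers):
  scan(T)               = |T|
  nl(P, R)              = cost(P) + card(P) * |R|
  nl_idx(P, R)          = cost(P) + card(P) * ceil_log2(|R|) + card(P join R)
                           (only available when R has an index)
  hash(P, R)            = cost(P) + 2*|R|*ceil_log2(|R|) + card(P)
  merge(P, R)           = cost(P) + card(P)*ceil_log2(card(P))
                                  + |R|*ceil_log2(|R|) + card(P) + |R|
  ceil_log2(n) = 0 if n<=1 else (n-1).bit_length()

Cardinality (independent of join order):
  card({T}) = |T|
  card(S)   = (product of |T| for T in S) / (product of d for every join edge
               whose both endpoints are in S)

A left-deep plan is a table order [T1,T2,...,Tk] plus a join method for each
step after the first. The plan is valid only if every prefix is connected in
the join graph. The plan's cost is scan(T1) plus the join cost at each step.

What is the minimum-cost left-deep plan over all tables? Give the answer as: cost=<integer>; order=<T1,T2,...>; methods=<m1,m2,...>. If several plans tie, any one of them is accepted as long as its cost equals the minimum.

cost=4720; order=B,A,C; methods=hash,hash

Selinger DP (subsets sized 1..n):
  {B}: scan cost=500, card=500
  {A}: scan cost=150, card=150
  {C}: scan cost=60, card=60
  {AB}: card=600; try (A,hash)→3400, (B,merge)→6500, (A,merge)→6850, (B,hash)→9300, (B,nl)→75150, (A,nl)→75500; best=3400 via (A,hash)
  {BC}: card=600; try (C,hash)→1720, (C,nl_idx)→4100, (B,merge)→5480, (C,merge)→5920, (B,hash)→9120, (B,nl)→30060 …(+1); best=1720 via (C,hash)
  {ABC}: card=720; try (C,hash)→4720, (A,hash)→4720, (C,nl_idx)→7720, (A,merge)→9670, (C,merge)→10420, (C,nl)→39400 …(+1); best=4720 via (C,hash)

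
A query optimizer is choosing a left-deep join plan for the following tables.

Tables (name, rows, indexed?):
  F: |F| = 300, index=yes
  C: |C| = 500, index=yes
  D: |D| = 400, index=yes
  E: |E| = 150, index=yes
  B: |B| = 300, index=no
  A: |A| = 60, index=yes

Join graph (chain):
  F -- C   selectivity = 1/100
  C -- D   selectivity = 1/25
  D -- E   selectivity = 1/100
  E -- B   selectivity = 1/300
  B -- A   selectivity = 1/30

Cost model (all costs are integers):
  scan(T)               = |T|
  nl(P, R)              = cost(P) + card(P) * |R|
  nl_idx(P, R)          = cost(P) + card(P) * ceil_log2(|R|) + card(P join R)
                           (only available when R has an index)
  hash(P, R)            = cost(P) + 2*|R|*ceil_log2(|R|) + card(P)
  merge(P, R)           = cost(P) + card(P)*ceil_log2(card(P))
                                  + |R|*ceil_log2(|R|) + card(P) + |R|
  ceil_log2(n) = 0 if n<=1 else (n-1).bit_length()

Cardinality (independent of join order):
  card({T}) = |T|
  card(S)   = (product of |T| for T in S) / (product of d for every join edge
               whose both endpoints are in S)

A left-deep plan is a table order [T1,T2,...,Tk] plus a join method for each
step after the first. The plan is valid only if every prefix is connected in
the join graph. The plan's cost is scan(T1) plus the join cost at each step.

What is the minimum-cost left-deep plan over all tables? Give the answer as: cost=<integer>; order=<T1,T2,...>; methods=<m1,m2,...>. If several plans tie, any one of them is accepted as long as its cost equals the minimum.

Selinger DP (subsets sized 1..n):
  {F}: scan cost=300, card=300
  {C}: scan cost=500, card=500
  {D}: scan cost=400, card=400
  {E}: scan cost=150, card=150
  {B}: scan cost=300, card=300
  {A}: scan cost=60, card=60
  {CF}: card=1500; try (C,nl_idx)→4500, (F,hash)→6400, (F,nl_idx)→6500, (C,merge)→8300, (F,merge)→8500, (C,hash)→9600 …(+2); best=4500 via (C,nl_idx)
  {CD}: card=8000; try (D,hash)→8200, (C,merge)→9400, (D,merge)→9500, (C,hash)→9800, (C,nl_idx)→12000, (D,nl_idx)→13000 …(+2); best=8200 via (D,hash)
  {DE}: card=600; try (D,nl_idx)→2100, (E,hash)→3200, (E,nl_idx)→4200, (D,merge)→5500, (E,merge)→5750, (D,hash)→7500 …(+2); best=2100 via (D,nl_idx)
  {BE}: card=150; try (E,nl_idx)→2850, (E,hash)→3000, (B,merge)→4500, (E,merge)→4650, (B,hash)→5700, (B,nl)→45150 …(+1); best=2850 via (E,nl_idx)
  {AB}: card=600; try (A,hash)→1320, (A,nl_idx)→2700, (B,merge)→3480, (A,merge)→3720, (B,hash)→5520, (B,nl)→18060 …(+1); best=1320 via (A,hash)
  {CDF}: card=24000; try (D,hash)→13200, (F,hash)→21600, (D,merge)→26500, (D,nl_idx)→42000, (F,nl_idx)→104200, (F,merge)→123200 …(+2); best=13200 via (D,hash)
  {CDE}: card=12000; try (C,hash)→11700, (C,merge)→13700, (E,hash)→18600, (C,nl_idx)→19500, (E,nl_idx)→84200, (E,merge)→121550 …(+2); best=11700 via (C,hash)
  {BDE}: card=600; try (D,nl_idx)→4800, (B,hash)→8100, (D,merge)→8200, (D,hash)→10200, (B,merge)→11700, (D,nl)→62850 …(+1); best=4800 via (D,nl_idx)
  {ABE}: card=300; try (A,hash)→3720, (A,nl_idx)→4050, (E,hash)→4320, (A,merge)→4620, (E,nl_idx)→6420, (E,merge)→9270 …(+2); best=3720 via (A,hash)
  {CDEF}: card=36000; try (F,hash)→29100, (E,hash)→39600, (F,nl_idx)→155700, (F,merge)→194700, (E,nl_idx)→241200, (E,merge)→398550 …(+2); best=29100 via (F,hash)
  {BCDE}: card=12000; try (C,hash)→14400, (C,merge)→16400, (C,nl_idx)→22200, (B,hash)→29100, (B,merge)→194700, (C,nl)→304800 …(+1); best=14400 via (C,hash)
  {ABDE}: card=1200; try (A,hash)→6120, (D,nl_idx)→7620, (A,nl_idx)→9600, (D,merge)→10720, (D,hash)→11220, (A,merge)→11820 …(+2); best=6120 via (A,hash)
  {BCDEF}: card=36000; try (F,hash)→31800, (B,hash)→70500, (F,nl_idx)→158400, (F,merge)→197400, (B,merge)→644100, (F,nl)→3614400 …(+1); best=31800 via (F,hash)
  {ABCDE}: card=24000; try (C,hash)→16320, (C,merge)→25520, (A,hash)→27120, (C,nl_idx)→40920, (A,nl_idx)→110400, (A,merge)→194820 …(+2); best=16320 via (C,hash)
  {ABCDEF}: card=72000; try (F,hash)→45720, (A,hash)→68520, (F,nl_idx)→304320, (A,nl_idx)→319800, (F,merge)→403320, (A,merge)→644220 …(+2); best=45720 via (F,hash)

cost=45720; order=B,E,D,A,C,F; methods=nl_idx,nl_idx,hash,hash,hash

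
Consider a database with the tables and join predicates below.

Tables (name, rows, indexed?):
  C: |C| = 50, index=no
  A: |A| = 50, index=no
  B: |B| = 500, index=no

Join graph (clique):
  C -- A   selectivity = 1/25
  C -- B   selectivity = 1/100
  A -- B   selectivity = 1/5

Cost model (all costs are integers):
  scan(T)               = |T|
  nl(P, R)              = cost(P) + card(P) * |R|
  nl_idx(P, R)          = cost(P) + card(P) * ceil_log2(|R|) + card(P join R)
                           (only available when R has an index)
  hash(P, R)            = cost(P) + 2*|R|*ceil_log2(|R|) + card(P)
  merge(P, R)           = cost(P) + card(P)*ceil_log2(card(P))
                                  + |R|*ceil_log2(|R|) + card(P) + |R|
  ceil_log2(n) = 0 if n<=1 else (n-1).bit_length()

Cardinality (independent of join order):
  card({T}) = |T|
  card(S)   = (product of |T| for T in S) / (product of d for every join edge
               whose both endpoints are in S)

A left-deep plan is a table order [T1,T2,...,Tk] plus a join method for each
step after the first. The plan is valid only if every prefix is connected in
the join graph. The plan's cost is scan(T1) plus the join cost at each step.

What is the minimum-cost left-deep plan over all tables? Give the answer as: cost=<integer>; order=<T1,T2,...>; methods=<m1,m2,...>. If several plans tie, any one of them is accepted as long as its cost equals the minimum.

cost=2450; order=B,C,A; methods=hash,hash

Selinger DP (subsets sized 1..n):
  {C}: scan cost=50, card=50
  {A}: scan cost=50, card=50
  {B}: scan cost=500, card=500
  {AC}: card=100; try (C,hash)→700, (A,hash)→700, (C,merge)→750, (A,merge)→750, (C,nl)→2550, (A,nl)→2550; best=700 via (C,hash)
  {BC}: card=250; try (C,hash)→1600, (B,merge)→5400, (C,merge)→5850, (B,hash)→9100, (B,nl)→25050, (C,nl)→25500; best=1600 via (C,hash)
  {AB}: card=5000; try (A,hash)→1600, (B,merge)→5400, (A,merge)→5850, (B,hash)→9100, (B,nl)→25050, (A,nl)→25500; best=1600 via (A,hash)
  {ABC}: card=100; try (A,hash)→2450, (A,merge)→4200, (B,merge)→6500, (C,hash)→7200, (B,hash)→9800, (A,nl)→14100 …(+3); best=2450 via (A,hash)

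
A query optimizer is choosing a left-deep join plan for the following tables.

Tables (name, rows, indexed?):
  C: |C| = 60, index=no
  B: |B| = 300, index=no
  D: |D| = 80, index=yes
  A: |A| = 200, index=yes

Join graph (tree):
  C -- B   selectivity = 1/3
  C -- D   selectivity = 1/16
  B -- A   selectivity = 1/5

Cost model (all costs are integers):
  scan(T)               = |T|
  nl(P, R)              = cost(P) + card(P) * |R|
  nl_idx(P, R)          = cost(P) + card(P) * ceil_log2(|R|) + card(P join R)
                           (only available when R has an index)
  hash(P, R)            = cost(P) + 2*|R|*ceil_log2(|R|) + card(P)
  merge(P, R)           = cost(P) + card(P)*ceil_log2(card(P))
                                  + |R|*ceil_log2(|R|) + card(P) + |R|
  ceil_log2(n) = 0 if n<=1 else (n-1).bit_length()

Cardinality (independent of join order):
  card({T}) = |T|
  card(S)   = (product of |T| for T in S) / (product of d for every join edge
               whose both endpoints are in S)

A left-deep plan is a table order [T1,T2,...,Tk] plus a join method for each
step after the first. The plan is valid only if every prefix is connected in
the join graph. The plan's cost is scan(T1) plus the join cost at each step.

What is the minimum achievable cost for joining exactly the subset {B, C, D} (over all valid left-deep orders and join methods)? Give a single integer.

Selinger DP over subsets of {B,C,D}:
  {C}: scan cost=60, card=60
  {B}: scan cost=300, card=300
  {D}: scan cost=80, card=80
  {BC}: card=6000; try (C,hash)→1320, (B,merge)→3480, (C,merge)→3720, (B,hash)→5520, (B,nl)→18060, (C,nl)→18300; best=1320 via (C,hash)
  {CD}: card=300; try (D,nl_idx)→780, (C,hash)→880, (D,merge)→1120, (C,merge)→1140, (D,hash)→1240, (D,nl)→4860 …(+1); best=780 via (D,nl_idx)
  {BCD}: card=30000; try (B,hash)→6480, (B,merge)→6780, (D,hash)→8440, (D,nl_idx)→73320, (D,merge)→85960, (B,nl)→90780 …(+1); best=6480 via (B,hash)

6480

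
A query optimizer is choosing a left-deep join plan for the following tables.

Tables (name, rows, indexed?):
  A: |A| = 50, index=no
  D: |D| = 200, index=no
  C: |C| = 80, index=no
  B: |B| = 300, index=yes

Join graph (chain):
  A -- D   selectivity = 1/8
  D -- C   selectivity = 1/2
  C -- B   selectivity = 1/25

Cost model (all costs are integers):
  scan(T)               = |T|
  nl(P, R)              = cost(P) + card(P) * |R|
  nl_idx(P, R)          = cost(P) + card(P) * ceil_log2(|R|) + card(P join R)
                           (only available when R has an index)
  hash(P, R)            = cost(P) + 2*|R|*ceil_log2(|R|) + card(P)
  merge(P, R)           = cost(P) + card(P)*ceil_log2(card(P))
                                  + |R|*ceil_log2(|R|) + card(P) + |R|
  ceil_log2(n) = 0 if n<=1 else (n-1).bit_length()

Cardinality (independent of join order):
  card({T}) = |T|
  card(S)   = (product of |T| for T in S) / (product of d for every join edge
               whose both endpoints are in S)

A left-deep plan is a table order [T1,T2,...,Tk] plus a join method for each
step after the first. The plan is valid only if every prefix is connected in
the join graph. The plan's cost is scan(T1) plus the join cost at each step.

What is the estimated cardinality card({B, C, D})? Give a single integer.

96000

Tables in S: B(300), C(80), D(200)
Edges inside S: D-C(d=2), C-B(d=25)
numerator = 300 * 80 * 200 = 4800000
denominator = 2 * 25 = 50
card(S) = 4800000 / 50 = 96000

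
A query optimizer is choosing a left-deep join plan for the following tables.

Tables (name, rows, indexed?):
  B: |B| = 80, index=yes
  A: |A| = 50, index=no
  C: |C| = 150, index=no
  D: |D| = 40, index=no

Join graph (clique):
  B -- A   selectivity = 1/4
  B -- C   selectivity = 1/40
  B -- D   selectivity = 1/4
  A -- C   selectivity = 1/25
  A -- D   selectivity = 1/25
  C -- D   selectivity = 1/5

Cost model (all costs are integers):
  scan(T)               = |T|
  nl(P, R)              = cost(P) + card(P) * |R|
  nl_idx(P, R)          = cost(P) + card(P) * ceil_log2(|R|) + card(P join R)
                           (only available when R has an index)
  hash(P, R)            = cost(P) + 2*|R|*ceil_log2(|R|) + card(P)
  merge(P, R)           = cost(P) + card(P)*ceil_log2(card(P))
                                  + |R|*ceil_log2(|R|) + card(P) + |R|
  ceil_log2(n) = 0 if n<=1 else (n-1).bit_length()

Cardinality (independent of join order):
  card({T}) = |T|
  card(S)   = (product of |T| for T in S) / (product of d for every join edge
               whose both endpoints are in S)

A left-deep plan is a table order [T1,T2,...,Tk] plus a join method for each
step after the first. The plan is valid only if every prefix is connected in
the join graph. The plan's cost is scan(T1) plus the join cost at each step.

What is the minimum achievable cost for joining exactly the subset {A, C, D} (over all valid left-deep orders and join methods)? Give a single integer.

Selinger DP over subsets of {A,C,D}:
  {A}: scan cost=50, card=50
  {C}: scan cost=150, card=150
  {D}: scan cost=40, card=40
  {AC}: card=300; try (A,hash)→900, (C,merge)→1750, (A,merge)→1850, (C,hash)→2500, (C,nl)→7550, (A,nl)→7650; best=900 via (A,hash)
  {AD}: card=80; try (D,hash)→580, (A,merge)→670, (D,merge)→680, (A,hash)→680, (A,nl)→2040, (D,nl)→2050; best=580 via (D,hash)
  {CD}: card=1200; try (D,hash)→780, (C,merge)→1670, (D,merge)→1780, (C,hash)→2480, (C,nl)→6040, (D,nl)→6150; best=780 via (D,hash)
  {ACD}: card=96; try (D,hash)→1680, (C,merge)→2570, (A,hash)→2580, (C,hash)→3060, (D,merge)→4180, (C,nl)→12580 …(+3); best=1680 via (D,hash)

1680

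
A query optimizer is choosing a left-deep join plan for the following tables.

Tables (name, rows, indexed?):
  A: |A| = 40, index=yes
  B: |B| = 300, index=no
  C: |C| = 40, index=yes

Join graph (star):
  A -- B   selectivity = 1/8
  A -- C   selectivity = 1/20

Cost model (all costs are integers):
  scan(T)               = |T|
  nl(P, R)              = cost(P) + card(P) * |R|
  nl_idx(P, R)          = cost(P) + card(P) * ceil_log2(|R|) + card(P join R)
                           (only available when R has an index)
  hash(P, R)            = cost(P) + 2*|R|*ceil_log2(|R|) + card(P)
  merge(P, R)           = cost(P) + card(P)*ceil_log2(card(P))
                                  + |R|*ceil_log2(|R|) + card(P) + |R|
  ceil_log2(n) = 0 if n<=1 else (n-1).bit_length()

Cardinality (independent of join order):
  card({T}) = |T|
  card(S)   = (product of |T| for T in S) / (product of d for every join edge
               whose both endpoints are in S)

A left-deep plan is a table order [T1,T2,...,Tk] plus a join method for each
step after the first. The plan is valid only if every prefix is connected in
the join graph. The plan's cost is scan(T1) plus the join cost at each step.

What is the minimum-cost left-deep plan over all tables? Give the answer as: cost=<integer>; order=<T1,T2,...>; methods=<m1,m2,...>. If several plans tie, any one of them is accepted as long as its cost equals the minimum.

cost=3060; order=B,A,C; methods=hash,hash

Selinger DP (subsets sized 1..n):
  {A}: scan cost=40, card=40
  {B}: scan cost=300, card=300
  {C}: scan cost=40, card=40
  {AB}: card=1500; try (A,hash)→1080, (B,merge)→3320, (A,merge)→3580, (A,nl_idx)→3600, (B,hash)→5480, (B,nl)→12040 …(+1); best=1080 via (A,hash)
  {AC}: card=80; try (C,nl_idx)→360, (A,nl_idx)→360, (C,hash)→560, (A,hash)→560, (C,merge)→600, (A,merge)→600 …(+2); best=360 via (C,nl_idx)
  {ABC}: card=3000; try (C,hash)→3060, (B,merge)→4000, (B,hash)→5840, (C,nl_idx)→13080, (C,merge)→19360, (B,nl)→24360 …(+1); best=3060 via (C,hash)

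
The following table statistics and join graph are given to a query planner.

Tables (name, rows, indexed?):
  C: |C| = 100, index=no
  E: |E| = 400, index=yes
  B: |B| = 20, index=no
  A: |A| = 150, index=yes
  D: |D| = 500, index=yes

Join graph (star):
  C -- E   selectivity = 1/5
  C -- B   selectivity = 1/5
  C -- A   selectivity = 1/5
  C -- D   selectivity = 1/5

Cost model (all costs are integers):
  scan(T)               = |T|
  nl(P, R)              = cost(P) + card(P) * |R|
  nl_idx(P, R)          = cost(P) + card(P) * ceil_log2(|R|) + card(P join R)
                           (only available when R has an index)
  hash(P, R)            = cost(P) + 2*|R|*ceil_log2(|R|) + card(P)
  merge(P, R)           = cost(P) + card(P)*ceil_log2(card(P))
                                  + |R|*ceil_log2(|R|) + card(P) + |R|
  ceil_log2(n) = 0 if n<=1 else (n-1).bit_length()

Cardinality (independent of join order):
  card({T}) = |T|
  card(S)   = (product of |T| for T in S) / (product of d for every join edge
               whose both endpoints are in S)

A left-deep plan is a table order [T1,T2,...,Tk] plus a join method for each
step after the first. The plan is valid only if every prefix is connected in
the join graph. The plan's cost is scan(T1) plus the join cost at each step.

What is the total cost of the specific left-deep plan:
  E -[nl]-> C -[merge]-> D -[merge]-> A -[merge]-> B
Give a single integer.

640958870

step 1: scan E: cost=400, card=400
step 2: join C via nl
    card(P join C) = 400*100/(5) = 8000
    cost = 400 + 400*100 = 40400
step 3: join D via merge
    card(P join D) = 8000*500/(5) = 800000
    cost = 40400 + 8000*13 + 500*9 + 8000 + 500 = 157400
step 4: join A via merge
    card(P join A) = 800000*150/(5) = 24000000
    cost = 157400 + 800000*20 + 150*8 + 800000 + 150 = 16958750
step 5: join B via merge
    card(P join B) = 24000000*20/(5) = 96000000
    cost = 16958750 + 24000000*25 + 20*5 + 24000000 + 20 = 640958870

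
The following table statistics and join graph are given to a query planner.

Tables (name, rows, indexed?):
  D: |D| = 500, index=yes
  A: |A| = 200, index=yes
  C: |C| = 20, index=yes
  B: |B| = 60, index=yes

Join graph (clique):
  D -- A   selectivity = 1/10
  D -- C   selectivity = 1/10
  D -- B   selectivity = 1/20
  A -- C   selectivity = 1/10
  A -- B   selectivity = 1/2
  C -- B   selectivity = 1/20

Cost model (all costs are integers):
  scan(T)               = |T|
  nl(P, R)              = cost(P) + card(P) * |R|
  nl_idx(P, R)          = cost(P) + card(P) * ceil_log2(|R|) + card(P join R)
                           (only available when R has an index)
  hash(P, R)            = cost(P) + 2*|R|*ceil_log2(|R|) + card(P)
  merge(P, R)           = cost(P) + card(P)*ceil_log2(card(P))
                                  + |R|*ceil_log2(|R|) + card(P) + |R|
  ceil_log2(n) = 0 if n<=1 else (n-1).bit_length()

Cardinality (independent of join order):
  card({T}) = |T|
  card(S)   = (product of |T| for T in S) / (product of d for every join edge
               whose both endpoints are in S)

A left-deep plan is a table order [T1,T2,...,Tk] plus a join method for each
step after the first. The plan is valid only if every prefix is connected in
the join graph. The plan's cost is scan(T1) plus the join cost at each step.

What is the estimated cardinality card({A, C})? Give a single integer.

Tables in S: A(200), C(20)
Edges inside S: A-C(d=10)
numerator = 200 * 20 = 4000
denominator = 10 = 10
card(S) = 4000 / 10 = 400

400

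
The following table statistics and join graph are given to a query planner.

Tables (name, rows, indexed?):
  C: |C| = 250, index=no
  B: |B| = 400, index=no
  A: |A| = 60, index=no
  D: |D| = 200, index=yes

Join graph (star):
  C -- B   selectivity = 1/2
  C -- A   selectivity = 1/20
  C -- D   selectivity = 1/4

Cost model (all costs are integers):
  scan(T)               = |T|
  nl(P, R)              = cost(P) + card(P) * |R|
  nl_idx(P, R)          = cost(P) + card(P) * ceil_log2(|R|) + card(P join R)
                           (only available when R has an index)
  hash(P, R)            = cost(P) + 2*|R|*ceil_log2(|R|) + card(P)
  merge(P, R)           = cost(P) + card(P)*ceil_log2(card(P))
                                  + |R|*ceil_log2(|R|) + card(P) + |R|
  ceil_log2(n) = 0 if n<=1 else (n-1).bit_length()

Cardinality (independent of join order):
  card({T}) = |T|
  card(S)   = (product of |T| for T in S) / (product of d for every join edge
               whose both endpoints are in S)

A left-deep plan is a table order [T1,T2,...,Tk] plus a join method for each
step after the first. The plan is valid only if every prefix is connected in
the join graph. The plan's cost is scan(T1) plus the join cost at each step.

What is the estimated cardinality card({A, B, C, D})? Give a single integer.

Tables in S: A(60), B(400), C(250), D(200)
Edges inside S: C-B(d=2), C-A(d=20), C-D(d=4)
numerator = 60 * 400 * 250 * 200 = 1200000000
denominator = 2 * 20 * 4 = 160
card(S) = 1200000000 / 160 = 7500000

7500000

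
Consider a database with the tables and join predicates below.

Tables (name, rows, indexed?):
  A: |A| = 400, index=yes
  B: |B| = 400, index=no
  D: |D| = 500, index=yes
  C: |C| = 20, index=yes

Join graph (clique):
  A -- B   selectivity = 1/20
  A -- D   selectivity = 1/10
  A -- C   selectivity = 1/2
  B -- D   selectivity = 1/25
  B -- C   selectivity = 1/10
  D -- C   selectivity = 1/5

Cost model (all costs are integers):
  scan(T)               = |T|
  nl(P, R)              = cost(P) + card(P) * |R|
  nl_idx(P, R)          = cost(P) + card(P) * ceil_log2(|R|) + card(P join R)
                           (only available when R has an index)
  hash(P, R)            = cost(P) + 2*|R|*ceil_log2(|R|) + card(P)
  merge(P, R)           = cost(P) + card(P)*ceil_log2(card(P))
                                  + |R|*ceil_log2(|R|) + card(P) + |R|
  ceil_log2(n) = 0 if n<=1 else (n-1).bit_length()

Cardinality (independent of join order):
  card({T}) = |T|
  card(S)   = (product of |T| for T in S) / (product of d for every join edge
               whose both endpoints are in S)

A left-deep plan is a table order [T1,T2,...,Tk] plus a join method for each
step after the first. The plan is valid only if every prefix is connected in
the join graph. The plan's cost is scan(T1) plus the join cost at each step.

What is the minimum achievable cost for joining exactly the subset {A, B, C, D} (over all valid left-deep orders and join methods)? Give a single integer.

20800

Selinger DP over subsets of {A,B,C,D}:
  {A}: scan cost=400, card=400
  {B}: scan cost=400, card=400
  {D}: scan cost=500, card=500
  {C}: scan cost=20, card=20
  {AB}: card=8000; try (B,hash)→8000, (A,hash)→8000, (B,merge)→8400, (A,merge)→8400, (A,nl_idx)→12000, (B,nl)→160400 …(+1); best=8000 via (B,hash)
  {AD}: card=20000; try (A,hash)→8200, (D,merge)→9400, (A,merge)→9500, (D,hash)→9800, (D,nl_idx)→24000, (A,nl_idx)→25000 …(+2); best=8200 via (A,hash)
  {AC}: card=4000; try (C,hash)→1000, (A,merge)→4140, (A,nl_idx)→4200, (C,merge)→4520, (C,nl_idx)→6400, (A,hash)→7240 …(+2); best=1000 via (C,hash)
  {BD}: card=8000; try (B,hash)→8200, (D,merge)→9400, (B,merge)→9500, (D,hash)→9800, (D,nl_idx)→12000, (D,nl)→200400 …(+1); best=8200 via (B,hash)
  {BC}: card=800; try (C,hash)→1000, (C,nl_idx)→3200, (B,merge)→4140, (C,merge)→4520, (B,hash)→7240, (B,nl)→8020 …(+1); best=1000 via (C,hash)
  {CD}: card=2000; try (C,hash)→1200, (D,nl_idx)→2200, (C,nl_idx)→5000, (D,merge)→5140, (C,merge)→5620, (D,hash)→9040 …(+2); best=1200 via (C,hash)
  {ABD}: card=16000; try (A,hash)→23400, (D,hash)→25000, (B,hash)→35400, (D,nl_idx)→96000, (A,nl_idx)→96200, (A,merge)→124200 …(+5); best=23400 via (A,hash)
  {ABC}: card=8000; try (A,hash)→9000, (B,hash)→12200, (A,merge)→13800, (C,hash)→16200, (A,nl_idx)→16200, (C,nl_idx)→56000 …(+5); best=9000 via (A,hash)
  {ACD}: card=40000; try (A,hash)→10400, (D,hash)→14000, (C,hash)→28400, (A,merge)→29200, (D,merge)→58000, (A,nl_idx)→59200 …(+6); best=10400 via (A,hash)
  {BCD}: card=3200; try (B,hash)→10400, (D,hash)→10800, (D,nl_idx)→11400, (D,merge)→14800, (C,hash)→16400, (B,merge)→29200 …(+5); best=10400 via (B,hash)
  {ABCD}: card=3200; try (A,hash)→20800, (D,hash)→26000, (C,hash)→39600, (A,nl_idx)→42400, (A,merge)→56000, (B,hash)→57600 …(+9); best=20800 via (A,hash)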